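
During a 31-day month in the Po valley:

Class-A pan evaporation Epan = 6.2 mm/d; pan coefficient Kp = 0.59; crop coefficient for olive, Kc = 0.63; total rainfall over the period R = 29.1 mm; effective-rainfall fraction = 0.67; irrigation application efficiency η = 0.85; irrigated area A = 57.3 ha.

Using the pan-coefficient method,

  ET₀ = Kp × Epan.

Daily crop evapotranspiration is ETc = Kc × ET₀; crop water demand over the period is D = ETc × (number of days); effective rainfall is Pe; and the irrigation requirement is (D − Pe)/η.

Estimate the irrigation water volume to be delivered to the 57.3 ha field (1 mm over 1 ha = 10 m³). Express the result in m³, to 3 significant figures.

35000 m³

ET₀ = 0.59 × 6.2 = 3.6580 mm/d
ETc = Kc × ET₀ = 0.63 × 3.6580 = 2.3045 mm/d
Crop demand D = ETc × 31 d = 2.3045 × 31 = 71.440 mm
Pe = 0.67 × 29.1 = 19.497 mm
D − Pe = 71.440 − 19.497 = 51.943 mm
Gross irrigation = 51.943 / 0.85 = 61.109 mm
Volume = 61.109 mm × 57.3 ha × 10 = 35015.5 m³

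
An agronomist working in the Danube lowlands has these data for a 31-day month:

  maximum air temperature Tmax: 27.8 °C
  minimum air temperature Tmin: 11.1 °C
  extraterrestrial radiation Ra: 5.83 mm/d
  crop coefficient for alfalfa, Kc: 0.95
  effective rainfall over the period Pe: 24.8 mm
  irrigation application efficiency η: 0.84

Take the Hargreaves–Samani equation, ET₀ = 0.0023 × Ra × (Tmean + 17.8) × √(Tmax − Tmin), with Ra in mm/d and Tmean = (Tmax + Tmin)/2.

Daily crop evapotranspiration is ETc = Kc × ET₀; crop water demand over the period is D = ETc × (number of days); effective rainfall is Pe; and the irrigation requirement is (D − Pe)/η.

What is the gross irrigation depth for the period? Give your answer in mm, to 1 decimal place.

Tmean = (27.8 + 11.1)/2 = 19.45 °C
ET₀ = 0.0023 × 5.83 × (19.45 + 17.8) × √16.7 = 0.0023 × 5.83 × 37.25 × 4.0866 = 2.0412 mm/d
ETc = Kc × ET₀ = 0.95 × 2.0412 = 1.9391 mm/d
Crop demand D = ETc × 31 d = 1.9391 × 31 = 60.112 mm
D − Pe = 60.112 − 24.8 = 35.312 mm
Gross irrigation = 35.312 / 0.84 = 42.038 mm

42.0 mm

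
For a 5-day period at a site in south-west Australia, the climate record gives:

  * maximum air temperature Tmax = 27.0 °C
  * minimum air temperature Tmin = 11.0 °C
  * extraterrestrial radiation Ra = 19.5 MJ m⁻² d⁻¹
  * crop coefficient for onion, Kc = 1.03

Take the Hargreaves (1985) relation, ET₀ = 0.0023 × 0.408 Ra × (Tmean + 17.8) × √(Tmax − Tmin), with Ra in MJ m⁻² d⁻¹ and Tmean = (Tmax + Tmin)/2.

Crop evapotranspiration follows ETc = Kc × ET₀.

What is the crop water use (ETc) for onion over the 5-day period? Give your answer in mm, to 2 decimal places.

13.87 mm

Tmean = (27.0 + 11.0)/2 = 19.00 °C
0.408 Ra = 0.408 × 19.5 = 7.9560 mm/d equivalent
ET₀ = 0.0023 × 7.9560 × (19.00 + 17.8) × √16.0 = 0.0023 × 7.9560 × 36.80 × 4.0000 = 2.6936 mm/d
ETc = Kc × ET₀ = 1.03 × 2.6936 = 2.7744 mm/d
Over 5 days: 2.7744 × 5 = 13.872 mm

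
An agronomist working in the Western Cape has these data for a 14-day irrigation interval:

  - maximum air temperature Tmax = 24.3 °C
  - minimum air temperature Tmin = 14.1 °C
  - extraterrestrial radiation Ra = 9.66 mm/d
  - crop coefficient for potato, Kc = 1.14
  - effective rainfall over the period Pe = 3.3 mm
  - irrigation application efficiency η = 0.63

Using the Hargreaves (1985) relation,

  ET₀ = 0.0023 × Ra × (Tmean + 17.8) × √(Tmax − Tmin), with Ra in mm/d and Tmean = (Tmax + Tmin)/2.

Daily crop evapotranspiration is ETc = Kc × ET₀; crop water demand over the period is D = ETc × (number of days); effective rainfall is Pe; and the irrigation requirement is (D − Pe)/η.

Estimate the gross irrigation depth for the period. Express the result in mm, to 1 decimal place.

Tmean = (24.3 + 14.1)/2 = 19.20 °C
ET₀ = 0.0023 × 9.66 × (19.20 + 17.8) × √10.2 = 0.0023 × 9.66 × 37.00 × 3.1937 = 2.6254 mm/d
ETc = Kc × ET₀ = 1.14 × 2.6254 = 2.9930 mm/d
Crop demand D = ETc × 14 d = 2.9930 × 14 = 41.902 mm
D − Pe = 41.902 − 3.3 = 38.602 mm
Gross irrigation = 38.602 / 0.63 = 61.273 mm

61.3 mm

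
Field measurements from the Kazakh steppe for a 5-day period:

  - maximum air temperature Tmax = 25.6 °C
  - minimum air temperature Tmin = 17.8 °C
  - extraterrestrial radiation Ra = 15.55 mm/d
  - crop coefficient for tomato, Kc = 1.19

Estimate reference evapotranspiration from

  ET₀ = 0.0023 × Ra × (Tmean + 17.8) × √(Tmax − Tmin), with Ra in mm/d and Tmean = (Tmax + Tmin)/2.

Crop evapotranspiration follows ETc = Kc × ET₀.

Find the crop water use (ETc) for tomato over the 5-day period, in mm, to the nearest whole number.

Tmean = (25.6 + 17.8)/2 = 21.70 °C
ET₀ = 0.0023 × 15.55 × (21.70 + 17.8) × √7.8 = 0.0023 × 15.55 × 39.50 × 2.7928 = 3.9454 mm/d
ETc = Kc × ET₀ = 1.19 × 3.9454 = 4.6950 mm/d
Over 5 days: 4.6950 × 5 = 23.475 mm

23 mm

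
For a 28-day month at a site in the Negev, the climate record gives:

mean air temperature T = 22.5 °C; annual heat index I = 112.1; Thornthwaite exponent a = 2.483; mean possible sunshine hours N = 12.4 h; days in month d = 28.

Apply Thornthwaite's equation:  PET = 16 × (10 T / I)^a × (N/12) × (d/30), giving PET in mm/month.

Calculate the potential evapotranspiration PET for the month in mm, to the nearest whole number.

10T/I = 10 × 22.5 / 112.1 = 2.0071
(10T/I)^a = 2.0071^2.483 = 5.6400
Uncorrected PET = 16 × 5.6400 = 90.240 mm
Correction = (N/12)(d/30) = (12.4/12)(28/30) = 0.9644
PET = 90.240 × 0.9644 = 87.027 mm/month

87 mm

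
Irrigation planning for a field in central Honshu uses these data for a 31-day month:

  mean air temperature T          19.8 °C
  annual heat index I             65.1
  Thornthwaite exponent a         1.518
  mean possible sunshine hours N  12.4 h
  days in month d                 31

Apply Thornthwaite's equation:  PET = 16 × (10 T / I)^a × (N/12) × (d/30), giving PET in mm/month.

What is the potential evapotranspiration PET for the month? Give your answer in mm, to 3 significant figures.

92.5 mm

10T/I = 10 × 19.8 / 65.1 = 3.0415
(10T/I)^a = 3.0415^1.518 = 5.4116
Uncorrected PET = 16 × 5.4116 = 86.586 mm
Correction = (N/12)(d/30) = (12.4/12)(31/30) = 1.0678
PET = 86.586 × 1.0678 = 92.457 mm/month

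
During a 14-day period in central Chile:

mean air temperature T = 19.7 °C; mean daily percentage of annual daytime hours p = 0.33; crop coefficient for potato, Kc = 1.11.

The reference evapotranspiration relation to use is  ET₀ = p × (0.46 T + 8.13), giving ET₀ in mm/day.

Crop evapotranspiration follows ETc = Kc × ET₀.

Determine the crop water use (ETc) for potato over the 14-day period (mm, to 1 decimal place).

88.2 mm

ET₀ = 0.33 × (0.46 × 19.7 + 8.13) = 0.33 × 17.192 = 5.6734 mm/d
ETc = Kc × ET₀ = 1.11 × 5.6734 = 6.2975 mm/d
Over 14 days: 6.2975 × 14 = 88.165 mm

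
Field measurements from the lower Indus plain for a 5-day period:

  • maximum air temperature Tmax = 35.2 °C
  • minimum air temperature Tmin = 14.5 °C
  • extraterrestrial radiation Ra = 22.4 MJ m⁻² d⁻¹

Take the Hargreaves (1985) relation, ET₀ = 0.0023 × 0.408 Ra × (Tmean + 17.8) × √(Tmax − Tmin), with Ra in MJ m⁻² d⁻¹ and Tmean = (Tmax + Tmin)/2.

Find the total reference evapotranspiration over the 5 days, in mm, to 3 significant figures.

Tmean = (35.2 + 14.5)/2 = 24.85 °C
0.408 Ra = 0.408 × 22.4 = 9.1392 mm/d equivalent
ET₀ = 0.0023 × 9.1392 × (24.85 + 17.8) × √20.7 = 0.0023 × 9.1392 × 42.65 × 4.5497 = 4.0789 mm/d
Over 5 days: 4.0789 × 5 = 20.395 mm

20.4 mm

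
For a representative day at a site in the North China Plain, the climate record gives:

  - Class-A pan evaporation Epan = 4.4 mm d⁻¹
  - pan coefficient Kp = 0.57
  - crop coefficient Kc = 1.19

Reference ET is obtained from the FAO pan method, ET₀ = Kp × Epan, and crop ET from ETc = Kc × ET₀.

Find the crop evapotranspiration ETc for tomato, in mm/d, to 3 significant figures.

ET₀ = 0.57 × 4.4 = 2.5080 mm/d
ETc = Kc × ET₀ = 1.19 × 2.5080 = 2.9845 mm/d

2.98 mm/d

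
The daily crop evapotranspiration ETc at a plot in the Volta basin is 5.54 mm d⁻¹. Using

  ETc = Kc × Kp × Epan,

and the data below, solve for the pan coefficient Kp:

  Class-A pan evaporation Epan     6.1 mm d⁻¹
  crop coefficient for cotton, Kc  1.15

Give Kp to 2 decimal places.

ETc = Kc × Kp × Epan  ⇒  Kp = ETc / (Kc × Epan)
Kp = 5.54 / (1.15 × 6.1) = 5.54 / 7.015 = 0.7897

0.79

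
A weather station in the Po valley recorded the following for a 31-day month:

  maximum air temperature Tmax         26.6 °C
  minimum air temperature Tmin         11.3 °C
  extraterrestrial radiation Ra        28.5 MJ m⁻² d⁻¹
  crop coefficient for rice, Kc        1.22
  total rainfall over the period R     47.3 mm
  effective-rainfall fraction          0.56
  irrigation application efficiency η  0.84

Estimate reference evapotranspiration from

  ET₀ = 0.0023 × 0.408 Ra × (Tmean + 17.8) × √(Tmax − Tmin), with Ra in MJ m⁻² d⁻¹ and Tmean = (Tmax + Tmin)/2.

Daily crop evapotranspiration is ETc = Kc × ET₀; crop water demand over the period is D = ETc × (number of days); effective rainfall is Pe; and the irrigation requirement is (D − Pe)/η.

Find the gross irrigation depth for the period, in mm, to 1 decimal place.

Tmean = (26.6 + 11.3)/2 = 18.95 °C
0.408 Ra = 0.408 × 28.5 = 11.6280 mm/d equivalent
ET₀ = 0.0023 × 11.6280 × (18.95 + 17.8) × √15.3 = 0.0023 × 11.6280 × 36.75 × 3.9115 = 3.8444 mm/d
ETc = Kc × ET₀ = 1.22 × 3.8444 = 4.6902 mm/d
Crop demand D = ETc × 31 d = 4.6902 × 31 = 145.396 mm
Pe = 0.56 × 47.3 = 26.488 mm
D − Pe = 145.396 − 26.488 = 118.908 mm
Gross irrigation = 118.908 / 0.84 = 141.557 mm

141.6 mm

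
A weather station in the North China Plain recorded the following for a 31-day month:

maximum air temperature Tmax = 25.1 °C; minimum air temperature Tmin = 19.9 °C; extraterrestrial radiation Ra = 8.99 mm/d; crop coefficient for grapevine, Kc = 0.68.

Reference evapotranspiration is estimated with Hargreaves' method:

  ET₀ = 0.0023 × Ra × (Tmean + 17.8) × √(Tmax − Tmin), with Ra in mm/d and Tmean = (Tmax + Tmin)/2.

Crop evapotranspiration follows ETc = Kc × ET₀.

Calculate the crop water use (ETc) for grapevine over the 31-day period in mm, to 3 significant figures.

40.1 mm

Tmean = (25.1 + 19.9)/2 = 22.50 °C
ET₀ = 0.0023 × 8.99 × (22.50 + 17.8) × √5.2 = 0.0023 × 8.99 × 40.30 × 2.2804 = 1.9002 mm/d
ETc = Kc × ET₀ = 0.68 × 1.9002 = 1.2921 mm/d
Over 31 days: 1.2921 × 31 = 40.055 mm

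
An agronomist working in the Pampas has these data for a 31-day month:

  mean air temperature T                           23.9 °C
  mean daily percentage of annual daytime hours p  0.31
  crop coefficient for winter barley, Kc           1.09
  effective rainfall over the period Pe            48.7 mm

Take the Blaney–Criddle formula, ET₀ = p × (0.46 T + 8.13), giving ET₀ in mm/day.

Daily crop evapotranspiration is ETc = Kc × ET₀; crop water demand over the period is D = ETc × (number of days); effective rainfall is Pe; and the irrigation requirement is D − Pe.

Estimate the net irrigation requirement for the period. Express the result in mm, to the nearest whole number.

152 mm

ET₀ = 0.31 × (0.46 × 23.9 + 8.13) = 0.31 × 19.124 = 5.9284 mm/d
ETc = Kc × ET₀ = 1.09 × 5.9284 = 6.4620 mm/d
Crop demand D = ETc × 31 d = 6.4620 × 31 = 200.322 mm
D − Pe = 200.322 − 48.7 = 151.622 mm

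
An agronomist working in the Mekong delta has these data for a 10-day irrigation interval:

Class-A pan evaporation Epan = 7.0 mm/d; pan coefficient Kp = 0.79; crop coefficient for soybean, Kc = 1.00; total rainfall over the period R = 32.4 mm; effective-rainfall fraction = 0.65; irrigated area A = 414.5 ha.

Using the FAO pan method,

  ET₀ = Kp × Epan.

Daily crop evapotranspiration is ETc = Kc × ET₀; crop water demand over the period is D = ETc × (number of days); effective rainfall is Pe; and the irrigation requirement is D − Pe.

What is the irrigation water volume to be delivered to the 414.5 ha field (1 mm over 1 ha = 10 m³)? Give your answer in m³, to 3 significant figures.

ET₀ = 0.79 × 7.0 = 5.5300 mm/d
ETc = Kc × ET₀ = 1.00 × 5.5300 = 5.5300 mm/d
Crop demand D = ETc × 10 d = 5.5300 × 10 = 55.300 mm
Pe = 0.65 × 32.4 = 21.060 mm
D − Pe = 55.300 − 21.060 = 34.240 mm
Volume = 34.240 mm × 414.5 ha × 10 = 141924.8 m³

142000 m³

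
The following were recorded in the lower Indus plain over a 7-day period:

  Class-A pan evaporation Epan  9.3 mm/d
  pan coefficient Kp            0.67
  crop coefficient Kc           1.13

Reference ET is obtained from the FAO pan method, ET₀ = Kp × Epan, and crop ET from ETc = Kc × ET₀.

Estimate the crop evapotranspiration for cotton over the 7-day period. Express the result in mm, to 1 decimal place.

ET₀ = 0.67 × 9.3 = 6.2310 mm/d
ETc = Kc × ET₀ = 1.13 × 6.2310 = 7.0410 mm/d
Over 7 days: 7.0410 × 7 = 49.287 mm

49.3 mm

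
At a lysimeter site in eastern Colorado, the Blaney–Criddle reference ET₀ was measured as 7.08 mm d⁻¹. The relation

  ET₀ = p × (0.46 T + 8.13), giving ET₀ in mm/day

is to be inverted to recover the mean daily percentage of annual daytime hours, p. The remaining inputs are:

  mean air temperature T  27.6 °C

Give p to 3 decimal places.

p = ET₀ / (0.46 T + 8.13) = 7.08 / (0.46 × 27.6 + 8.13) = 7.08 / 20.826 = 0.3400

0.340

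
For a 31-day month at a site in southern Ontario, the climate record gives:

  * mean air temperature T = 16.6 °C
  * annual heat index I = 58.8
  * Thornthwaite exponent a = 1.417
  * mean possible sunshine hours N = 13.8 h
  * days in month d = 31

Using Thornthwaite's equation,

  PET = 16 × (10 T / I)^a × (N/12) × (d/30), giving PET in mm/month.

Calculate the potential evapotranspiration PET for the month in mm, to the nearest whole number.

10T/I = 10 × 16.6 / 58.8 = 2.8231
(10T/I)^a = 2.8231^1.417 = 4.3519
Uncorrected PET = 16 × 4.3519 = 69.630 mm
Correction = (N/12)(d/30) = (13.8/12)(31/30) = 1.1883
PET = 69.630 × 1.1883 = 82.741 mm/month

83 mm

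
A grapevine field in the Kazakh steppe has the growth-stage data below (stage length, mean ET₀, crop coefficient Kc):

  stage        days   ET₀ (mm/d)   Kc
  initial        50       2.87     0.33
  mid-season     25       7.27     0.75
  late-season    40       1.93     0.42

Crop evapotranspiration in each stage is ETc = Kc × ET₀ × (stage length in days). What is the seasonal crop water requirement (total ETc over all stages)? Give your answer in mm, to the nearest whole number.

initial: 0.33 × 2.87 × 50 = 47.36 mm
mid-season: 0.75 × 7.27 × 25 = 136.31 mm
late-season: 0.42 × 1.93 × 40 = 32.42 mm
Seasonal total = 216.09 mm

216 mm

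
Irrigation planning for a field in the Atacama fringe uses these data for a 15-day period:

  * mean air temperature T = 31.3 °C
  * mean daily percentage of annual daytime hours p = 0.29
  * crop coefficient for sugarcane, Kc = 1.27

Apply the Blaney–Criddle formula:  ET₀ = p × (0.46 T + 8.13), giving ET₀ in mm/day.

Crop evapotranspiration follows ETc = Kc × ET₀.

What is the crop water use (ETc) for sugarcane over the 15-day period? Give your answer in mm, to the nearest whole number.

124 mm

ET₀ = 0.29 × (0.46 × 31.3 + 8.13) = 0.29 × 22.528 = 6.5331 mm/d
ETc = Kc × ET₀ = 1.27 × 6.5331 = 8.2970 mm/d
Over 15 days: 8.2970 × 15 = 124.455 mm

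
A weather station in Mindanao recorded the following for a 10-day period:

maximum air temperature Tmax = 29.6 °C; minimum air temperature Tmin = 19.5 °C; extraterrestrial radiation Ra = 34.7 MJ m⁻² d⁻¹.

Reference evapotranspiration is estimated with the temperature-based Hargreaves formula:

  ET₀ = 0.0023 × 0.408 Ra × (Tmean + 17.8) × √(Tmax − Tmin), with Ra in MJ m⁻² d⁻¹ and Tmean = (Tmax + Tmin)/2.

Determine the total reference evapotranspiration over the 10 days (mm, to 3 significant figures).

Tmean = (29.6 + 19.5)/2 = 24.55 °C
0.408 Ra = 0.408 × 34.7 = 14.1576 mm/d equivalent
ET₀ = 0.0023 × 14.1576 × (24.55 + 17.8) × √10.1 = 0.0023 × 14.1576 × 42.35 × 3.1780 = 4.3825 mm/d
Over 10 days: 4.3825 × 10 = 43.825 mm

43.8 mm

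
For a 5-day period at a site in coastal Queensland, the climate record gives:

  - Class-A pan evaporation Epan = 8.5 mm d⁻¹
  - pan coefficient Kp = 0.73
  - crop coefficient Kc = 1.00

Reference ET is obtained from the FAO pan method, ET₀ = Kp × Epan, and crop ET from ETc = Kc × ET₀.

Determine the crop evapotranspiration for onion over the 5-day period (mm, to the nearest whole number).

31 mm

ET₀ = 0.73 × 8.5 = 6.2050 mm/d
ETc = Kc × ET₀ = 1.00 × 6.2050 = 6.2050 mm/d
Over 5 days: 6.2050 × 5 = 31.025 mm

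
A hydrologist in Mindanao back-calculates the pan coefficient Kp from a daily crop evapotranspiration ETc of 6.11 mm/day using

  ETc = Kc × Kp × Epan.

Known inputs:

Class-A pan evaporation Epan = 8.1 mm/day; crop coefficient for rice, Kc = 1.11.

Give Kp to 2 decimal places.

0.68

ETc = Kc × Kp × Epan  ⇒  Kp = ETc / (Kc × Epan)
Kp = 6.11 / (1.11 × 8.1) = 6.11 / 8.991 = 0.6796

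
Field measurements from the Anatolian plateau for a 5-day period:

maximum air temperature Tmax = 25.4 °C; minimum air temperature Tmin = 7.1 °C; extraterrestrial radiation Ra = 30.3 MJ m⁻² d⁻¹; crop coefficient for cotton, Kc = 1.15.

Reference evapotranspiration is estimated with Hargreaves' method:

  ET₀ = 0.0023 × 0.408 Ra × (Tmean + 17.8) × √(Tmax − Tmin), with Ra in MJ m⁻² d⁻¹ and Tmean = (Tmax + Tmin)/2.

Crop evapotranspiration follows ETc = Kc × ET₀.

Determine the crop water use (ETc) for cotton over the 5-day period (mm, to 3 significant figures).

23.8 mm

Tmean = (25.4 + 7.1)/2 = 16.25 °C
0.408 Ra = 0.408 × 30.3 = 12.3624 mm/d equivalent
ET₀ = 0.0023 × 12.3624 × (16.25 + 17.8) × √18.3 = 0.0023 × 12.3624 × 34.05 × 4.2778 = 4.1416 mm/d
ETc = Kc × ET₀ = 1.15 × 4.1416 = 4.7628 mm/d
Over 5 days: 4.7628 × 5 = 23.814 mm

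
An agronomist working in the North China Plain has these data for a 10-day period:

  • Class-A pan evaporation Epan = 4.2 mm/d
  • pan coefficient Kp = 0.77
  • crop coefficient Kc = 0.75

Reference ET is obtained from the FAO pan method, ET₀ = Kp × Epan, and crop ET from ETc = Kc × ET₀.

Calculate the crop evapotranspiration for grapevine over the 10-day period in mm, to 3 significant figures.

24.3 mm

ET₀ = 0.77 × 4.2 = 3.2340 mm/d
ETc = Kc × ET₀ = 0.75 × 3.2340 = 2.4255 mm/d
Over 10 days: 2.4255 × 10 = 24.255 mm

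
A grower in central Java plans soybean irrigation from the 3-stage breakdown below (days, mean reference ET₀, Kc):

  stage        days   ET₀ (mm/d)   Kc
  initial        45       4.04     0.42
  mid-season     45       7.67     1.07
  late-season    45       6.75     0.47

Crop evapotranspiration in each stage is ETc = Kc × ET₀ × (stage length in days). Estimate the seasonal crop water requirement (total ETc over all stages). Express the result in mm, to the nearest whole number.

initial: 0.42 × 4.04 × 45 = 76.36 mm
mid-season: 1.07 × 7.67 × 45 = 369.31 mm
late-season: 0.47 × 6.75 × 45 = 142.76 mm
Seasonal total = 588.43 mm

588 mm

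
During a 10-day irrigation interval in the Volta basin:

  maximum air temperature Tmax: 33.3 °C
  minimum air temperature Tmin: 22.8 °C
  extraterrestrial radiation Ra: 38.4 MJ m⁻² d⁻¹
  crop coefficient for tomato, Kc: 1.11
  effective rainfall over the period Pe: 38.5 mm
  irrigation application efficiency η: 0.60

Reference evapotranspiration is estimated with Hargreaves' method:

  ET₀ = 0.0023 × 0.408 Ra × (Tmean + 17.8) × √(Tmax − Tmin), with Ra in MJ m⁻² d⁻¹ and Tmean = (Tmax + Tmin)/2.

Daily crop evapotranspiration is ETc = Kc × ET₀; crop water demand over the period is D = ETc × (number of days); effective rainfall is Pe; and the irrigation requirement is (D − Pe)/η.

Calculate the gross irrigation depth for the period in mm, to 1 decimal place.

Tmean = (33.3 + 22.8)/2 = 28.05 °C
0.408 Ra = 0.408 × 38.4 = 15.6672 mm/d equivalent
ET₀ = 0.0023 × 15.6672 × (28.05 + 17.8) × √10.5 = 0.0023 × 15.6672 × 45.85 × 3.2404 = 5.3537 mm/d
ETc = Kc × ET₀ = 1.11 × 5.3537 = 5.9426 mm/d
Crop demand D = ETc × 10 d = 5.9426 × 10 = 59.426 mm
D − Pe = 59.426 − 38.5 = 20.926 mm
Gross irrigation = 20.926 / 0.60 = 34.877 mm

34.9 mm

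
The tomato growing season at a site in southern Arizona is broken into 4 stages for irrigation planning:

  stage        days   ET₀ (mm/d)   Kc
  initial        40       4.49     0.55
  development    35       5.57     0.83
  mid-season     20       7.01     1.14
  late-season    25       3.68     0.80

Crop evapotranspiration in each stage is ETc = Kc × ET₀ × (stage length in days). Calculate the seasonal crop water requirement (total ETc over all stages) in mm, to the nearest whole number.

494 mm

initial: 0.55 × 4.49 × 40 = 98.78 mm
development: 0.83 × 5.57 × 35 = 161.81 mm
mid-season: 1.14 × 7.01 × 20 = 159.83 mm
late-season: 0.80 × 3.68 × 25 = 73.60 mm
Seasonal total = 494.02 mm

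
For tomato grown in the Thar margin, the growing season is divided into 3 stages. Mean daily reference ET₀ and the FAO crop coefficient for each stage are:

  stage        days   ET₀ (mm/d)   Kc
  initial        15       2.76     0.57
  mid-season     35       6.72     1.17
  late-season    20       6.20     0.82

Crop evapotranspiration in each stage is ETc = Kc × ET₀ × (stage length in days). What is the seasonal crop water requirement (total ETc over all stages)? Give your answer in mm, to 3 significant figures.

initial: 0.57 × 2.76 × 15 = 23.60 mm
mid-season: 1.17 × 6.72 × 35 = 275.18 mm
late-season: 0.82 × 6.20 × 20 = 101.68 mm
Seasonal total = 400.46 mm

400 mm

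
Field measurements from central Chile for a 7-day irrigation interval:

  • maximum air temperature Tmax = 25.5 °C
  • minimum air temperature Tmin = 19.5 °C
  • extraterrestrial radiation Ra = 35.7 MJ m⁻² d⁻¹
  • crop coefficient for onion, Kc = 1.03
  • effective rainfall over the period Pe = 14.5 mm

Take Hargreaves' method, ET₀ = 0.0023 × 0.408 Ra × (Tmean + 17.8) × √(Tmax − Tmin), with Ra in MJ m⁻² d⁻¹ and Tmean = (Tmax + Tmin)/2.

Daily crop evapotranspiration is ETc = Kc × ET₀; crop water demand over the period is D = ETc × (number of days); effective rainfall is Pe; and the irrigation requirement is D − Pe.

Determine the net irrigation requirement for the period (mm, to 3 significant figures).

9.34 mm

Tmean = (25.5 + 19.5)/2 = 22.50 °C
0.408 Ra = 0.408 × 35.7 = 14.5656 mm/d equivalent
ET₀ = 0.0023 × 14.5656 × (22.50 + 17.8) × √6.0 = 0.0023 × 14.5656 × 40.30 × 2.4495 = 3.3070 mm/d
ETc = Kc × ET₀ = 1.03 × 3.3070 = 3.4062 mm/d
Crop demand D = ETc × 7 d = 3.4062 × 7 = 23.843 mm
D − Pe = 23.843 − 14.5 = 9.343 mm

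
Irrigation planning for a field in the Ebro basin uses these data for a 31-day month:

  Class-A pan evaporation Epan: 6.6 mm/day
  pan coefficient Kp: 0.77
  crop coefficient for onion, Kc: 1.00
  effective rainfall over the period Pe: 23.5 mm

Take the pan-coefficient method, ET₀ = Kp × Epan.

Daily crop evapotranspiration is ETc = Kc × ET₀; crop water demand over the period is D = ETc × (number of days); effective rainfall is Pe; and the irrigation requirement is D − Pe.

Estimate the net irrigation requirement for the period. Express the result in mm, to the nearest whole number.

ET₀ = 0.77 × 6.6 = 5.0820 mm/d
ETc = Kc × ET₀ = 1.00 × 5.0820 = 5.0820 mm/d
Crop demand D = ETc × 31 d = 5.0820 × 31 = 157.542 mm
D − Pe = 157.542 − 23.5 = 134.042 mm

134 mm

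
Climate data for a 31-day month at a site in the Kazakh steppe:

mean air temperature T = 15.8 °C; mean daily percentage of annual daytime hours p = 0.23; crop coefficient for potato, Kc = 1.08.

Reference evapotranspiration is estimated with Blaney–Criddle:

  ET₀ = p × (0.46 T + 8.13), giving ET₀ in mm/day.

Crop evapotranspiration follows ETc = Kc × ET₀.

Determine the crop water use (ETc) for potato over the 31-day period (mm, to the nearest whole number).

ET₀ = 0.23 × (0.46 × 15.8 + 8.13) = 0.23 × 15.398 = 3.5415 mm/d
ETc = Kc × ET₀ = 1.08 × 3.5415 = 3.8248 mm/d
Over 31 days: 3.8248 × 31 = 118.569 mm

119 mm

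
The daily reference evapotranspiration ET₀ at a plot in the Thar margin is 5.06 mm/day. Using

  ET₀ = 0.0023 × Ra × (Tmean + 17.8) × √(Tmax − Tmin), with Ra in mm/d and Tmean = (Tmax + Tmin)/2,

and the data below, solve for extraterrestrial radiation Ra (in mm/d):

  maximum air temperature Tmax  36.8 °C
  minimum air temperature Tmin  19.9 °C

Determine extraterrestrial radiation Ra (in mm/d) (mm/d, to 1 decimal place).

11.6 mm/d

Tmean = 28.35 °C; √ΔT = 4.1110
Ra = ET₀ / [0.0023 × (Tmean+17.8) × √ΔT] = 5.06 / (0.0023 × 46.15 × 4.1110) = 11.596 mm/d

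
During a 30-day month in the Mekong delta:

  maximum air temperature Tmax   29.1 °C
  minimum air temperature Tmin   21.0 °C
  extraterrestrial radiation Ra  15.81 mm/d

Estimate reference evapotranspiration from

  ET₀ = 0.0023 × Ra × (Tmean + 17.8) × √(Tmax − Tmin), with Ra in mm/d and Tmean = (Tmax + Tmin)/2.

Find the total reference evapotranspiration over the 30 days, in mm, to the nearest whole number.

Tmean = (29.1 + 21.0)/2 = 25.05 °C
ET₀ = 0.0023 × 15.81 × (25.05 + 17.8) × √8.1 = 0.0023 × 15.81 × 42.85 × 2.8460 = 4.4345 mm/d
Over 30 days: 4.4345 × 30 = 133.035 mm

133 mm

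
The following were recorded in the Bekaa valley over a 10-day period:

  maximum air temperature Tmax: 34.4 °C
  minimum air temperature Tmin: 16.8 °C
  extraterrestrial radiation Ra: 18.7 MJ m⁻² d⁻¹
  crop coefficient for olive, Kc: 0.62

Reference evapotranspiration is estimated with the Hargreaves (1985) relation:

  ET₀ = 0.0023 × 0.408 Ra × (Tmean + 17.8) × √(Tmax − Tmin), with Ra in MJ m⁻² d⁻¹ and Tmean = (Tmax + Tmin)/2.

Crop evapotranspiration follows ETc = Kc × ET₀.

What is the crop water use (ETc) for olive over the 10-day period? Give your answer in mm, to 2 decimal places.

Tmean = (34.4 + 16.8)/2 = 25.60 °C
0.408 Ra = 0.408 × 18.7 = 7.6296 mm/d equivalent
ET₀ = 0.0023 × 7.6296 × (25.60 + 17.8) × √17.6 = 0.0023 × 7.6296 × 43.40 × 4.1952 = 3.1950 mm/d
ETc = Kc × ET₀ = 0.62 × 3.1950 = 1.9809 mm/d
Over 10 days: 1.9809 × 10 = 19.809 mm

19.81 mm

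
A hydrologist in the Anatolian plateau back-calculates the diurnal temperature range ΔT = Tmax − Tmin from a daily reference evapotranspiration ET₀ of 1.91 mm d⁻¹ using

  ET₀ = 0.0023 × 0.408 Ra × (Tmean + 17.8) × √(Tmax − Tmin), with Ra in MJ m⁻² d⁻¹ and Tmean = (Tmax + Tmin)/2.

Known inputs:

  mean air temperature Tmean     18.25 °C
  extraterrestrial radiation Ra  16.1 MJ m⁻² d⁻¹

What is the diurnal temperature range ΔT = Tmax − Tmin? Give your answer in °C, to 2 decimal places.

12.30 °C

√ΔT = ET₀ / [0.0023 × 0.408 × Ra × (Tmean+17.8)] = 1.91 / (0.0023 × 6.5688 × 36.05) = 3.5068
ΔT = 3.5068² = 12.298 °C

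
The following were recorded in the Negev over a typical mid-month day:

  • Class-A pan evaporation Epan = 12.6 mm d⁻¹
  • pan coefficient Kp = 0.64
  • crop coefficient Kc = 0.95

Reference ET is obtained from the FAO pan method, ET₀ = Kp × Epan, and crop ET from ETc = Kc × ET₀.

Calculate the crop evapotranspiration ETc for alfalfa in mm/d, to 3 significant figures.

7.66 mm/d

ET₀ = 0.64 × 12.6 = 8.0640 mm/d
ETc = Kc × ET₀ = 0.95 × 8.0640 = 7.6608 mm/d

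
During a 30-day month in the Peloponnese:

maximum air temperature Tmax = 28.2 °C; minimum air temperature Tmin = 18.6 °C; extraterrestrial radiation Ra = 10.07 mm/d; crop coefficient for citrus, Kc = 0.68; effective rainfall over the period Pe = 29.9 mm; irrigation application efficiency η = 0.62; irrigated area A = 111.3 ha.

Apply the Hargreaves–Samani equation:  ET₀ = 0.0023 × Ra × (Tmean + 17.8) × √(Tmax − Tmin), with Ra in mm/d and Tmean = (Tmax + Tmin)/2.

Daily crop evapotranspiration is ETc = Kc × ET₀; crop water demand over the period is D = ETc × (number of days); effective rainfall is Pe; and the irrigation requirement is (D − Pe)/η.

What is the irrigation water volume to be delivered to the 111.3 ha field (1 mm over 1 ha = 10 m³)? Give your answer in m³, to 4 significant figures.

Tmean = (28.2 + 18.6)/2 = 23.40 °C
ET₀ = 0.0023 × 10.07 × (23.40 + 17.8) × √9.6 = 0.0023 × 10.07 × 41.20 × 3.0984 = 2.9566 mm/d
ETc = Kc × ET₀ = 0.68 × 2.9566 = 2.0105 mm/d
Crop demand D = ETc × 30 d = 2.0105 × 30 = 60.315 mm
D − Pe = 60.315 − 29.9 = 30.415 mm
Gross irrigation = 30.415 / 0.62 = 49.056 mm
Volume = 49.056 mm × 111.3 ha × 10 = 54599.3 m³

54600 m³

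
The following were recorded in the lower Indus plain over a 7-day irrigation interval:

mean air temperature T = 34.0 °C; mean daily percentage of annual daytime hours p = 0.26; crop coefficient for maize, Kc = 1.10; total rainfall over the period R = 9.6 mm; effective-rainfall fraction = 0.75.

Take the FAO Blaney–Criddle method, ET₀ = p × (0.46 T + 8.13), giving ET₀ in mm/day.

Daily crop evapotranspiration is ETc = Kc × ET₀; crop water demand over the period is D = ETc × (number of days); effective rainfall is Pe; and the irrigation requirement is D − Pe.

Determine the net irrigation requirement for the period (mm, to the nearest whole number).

ET₀ = 0.26 × (0.46 × 34.0 + 8.13) = 0.26 × 23.770 = 6.1802 mm/d
ETc = Kc × ET₀ = 1.10 × 6.1802 = 6.7982 mm/d
Crop demand D = ETc × 7 d = 6.7982 × 7 = 47.587 mm
Pe = 0.75 × 9.6 = 7.200 mm
D − Pe = 47.587 − 7.200 = 40.387 mm

40 mm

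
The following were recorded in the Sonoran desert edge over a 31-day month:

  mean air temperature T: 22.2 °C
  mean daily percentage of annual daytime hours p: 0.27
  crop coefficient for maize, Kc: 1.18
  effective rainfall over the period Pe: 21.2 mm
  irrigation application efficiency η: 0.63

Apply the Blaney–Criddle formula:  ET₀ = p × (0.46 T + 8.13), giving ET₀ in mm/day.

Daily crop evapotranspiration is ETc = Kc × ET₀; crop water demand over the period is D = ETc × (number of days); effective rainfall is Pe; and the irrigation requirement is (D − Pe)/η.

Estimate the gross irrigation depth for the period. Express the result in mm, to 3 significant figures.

ET₀ = 0.27 × (0.46 × 22.2 + 8.13) = 0.27 × 18.342 = 4.9523 mm/d
ETc = Kc × ET₀ = 1.18 × 4.9523 = 5.8437 mm/d
Crop demand D = ETc × 31 d = 5.8437 × 31 = 181.155 mm
D − Pe = 181.155 − 21.2 = 159.955 mm
Gross irrigation = 159.955 / 0.63 = 253.897 mm

254 mm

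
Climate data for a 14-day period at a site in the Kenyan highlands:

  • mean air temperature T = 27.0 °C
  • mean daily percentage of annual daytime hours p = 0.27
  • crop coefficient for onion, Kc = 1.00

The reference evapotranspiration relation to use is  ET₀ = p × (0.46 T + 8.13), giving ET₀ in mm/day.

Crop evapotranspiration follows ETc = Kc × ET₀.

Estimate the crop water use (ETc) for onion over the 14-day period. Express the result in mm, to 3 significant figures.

77.7 mm

ET₀ = 0.27 × (0.46 × 27.0 + 8.13) = 0.27 × 20.550 = 5.5485 mm/d
ETc = Kc × ET₀ = 1.00 × 5.5485 = 5.5485 mm/d
Over 14 days: 5.5485 × 14 = 77.679 mm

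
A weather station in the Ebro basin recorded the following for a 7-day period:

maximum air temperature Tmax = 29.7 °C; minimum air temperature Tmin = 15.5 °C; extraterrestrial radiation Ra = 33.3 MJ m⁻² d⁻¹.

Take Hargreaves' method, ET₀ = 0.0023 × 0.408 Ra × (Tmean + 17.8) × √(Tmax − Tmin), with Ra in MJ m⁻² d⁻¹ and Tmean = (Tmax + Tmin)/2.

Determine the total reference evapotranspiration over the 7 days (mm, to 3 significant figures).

Tmean = (29.7 + 15.5)/2 = 22.60 °C
0.408 Ra = 0.408 × 33.3 = 13.5864 mm/d equivalent
ET₀ = 0.0023 × 13.5864 × (22.60 + 17.8) × √14.2 = 0.0023 × 13.5864 × 40.40 × 3.7683 = 4.7573 mm/d
Over 7 days: 4.7573 × 7 = 33.301 mm

33.3 mm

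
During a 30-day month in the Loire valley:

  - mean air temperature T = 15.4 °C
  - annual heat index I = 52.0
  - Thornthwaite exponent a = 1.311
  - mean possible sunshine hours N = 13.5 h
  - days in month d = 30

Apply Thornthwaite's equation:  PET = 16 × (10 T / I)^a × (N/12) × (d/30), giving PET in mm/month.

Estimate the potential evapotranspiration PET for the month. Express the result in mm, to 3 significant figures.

10T/I = 10 × 15.4 / 52.0 = 2.9615
(10T/I)^a = 2.9615^1.311 = 4.1510
Uncorrected PET = 16 × 4.1510 = 66.416 mm
Correction = (N/12)(d/30) = (13.5/12)(30/30) = 1.1250
PET = 66.416 × 1.1250 = 74.718 mm/month

74.7 mm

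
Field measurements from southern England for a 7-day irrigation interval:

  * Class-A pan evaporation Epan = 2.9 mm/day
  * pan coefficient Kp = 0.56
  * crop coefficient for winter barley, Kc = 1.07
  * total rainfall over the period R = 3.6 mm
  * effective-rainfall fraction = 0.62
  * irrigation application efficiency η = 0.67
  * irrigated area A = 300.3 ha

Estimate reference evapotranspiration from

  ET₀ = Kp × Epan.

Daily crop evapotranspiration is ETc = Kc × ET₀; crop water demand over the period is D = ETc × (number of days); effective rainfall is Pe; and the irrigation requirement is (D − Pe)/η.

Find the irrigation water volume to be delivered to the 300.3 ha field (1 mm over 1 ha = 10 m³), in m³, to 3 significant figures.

ET₀ = 0.56 × 2.9 = 1.6240 mm/d
ETc = Kc × ET₀ = 1.07 × 1.6240 = 1.7377 mm/d
Crop demand D = ETc × 7 d = 1.7377 × 7 = 12.164 mm
Pe = 0.62 × 3.6 = 2.232 mm
D − Pe = 12.164 − 2.232 = 9.932 mm
Gross irrigation = 9.932 / 0.67 = 14.824 mm
Volume = 14.824 mm × 300.3 ha × 10 = 44516.5 m³

44500 m³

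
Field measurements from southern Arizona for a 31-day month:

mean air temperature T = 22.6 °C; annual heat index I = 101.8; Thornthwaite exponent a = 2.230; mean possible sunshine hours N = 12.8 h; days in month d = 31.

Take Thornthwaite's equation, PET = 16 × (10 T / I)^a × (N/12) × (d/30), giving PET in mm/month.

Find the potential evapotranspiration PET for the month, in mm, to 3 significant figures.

10T/I = 10 × 22.6 / 101.8 = 2.2200
(10T/I)^a = 2.2200^2.230 = 5.9206
Uncorrected PET = 16 × 5.9206 = 94.730 mm
Correction = (N/12)(d/30) = (12.8/12)(31/30) = 1.1022
PET = 94.730 × 1.1022 = 104.411 mm/month

104 mm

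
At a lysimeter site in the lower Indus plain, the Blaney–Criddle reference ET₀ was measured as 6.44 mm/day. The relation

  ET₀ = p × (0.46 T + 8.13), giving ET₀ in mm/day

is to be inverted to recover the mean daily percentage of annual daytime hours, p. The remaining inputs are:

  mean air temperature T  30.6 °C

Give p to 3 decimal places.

0.290

p = ET₀ / (0.46 T + 8.13) = 6.44 / (0.46 × 30.6 + 8.13) = 6.44 / 22.206 = 0.2900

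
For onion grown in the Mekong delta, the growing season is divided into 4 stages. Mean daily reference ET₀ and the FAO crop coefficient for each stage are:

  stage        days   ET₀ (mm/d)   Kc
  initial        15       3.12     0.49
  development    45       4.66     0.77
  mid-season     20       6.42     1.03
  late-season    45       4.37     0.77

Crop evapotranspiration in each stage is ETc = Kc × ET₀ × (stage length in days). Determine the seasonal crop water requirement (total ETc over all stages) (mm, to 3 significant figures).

initial: 0.49 × 3.12 × 15 = 22.93 mm
development: 0.77 × 4.66 × 45 = 161.47 mm
mid-season: 1.03 × 6.42 × 20 = 132.25 mm
late-season: 0.77 × 4.37 × 45 = 151.42 mm
Seasonal total = 468.07 mm

468 mm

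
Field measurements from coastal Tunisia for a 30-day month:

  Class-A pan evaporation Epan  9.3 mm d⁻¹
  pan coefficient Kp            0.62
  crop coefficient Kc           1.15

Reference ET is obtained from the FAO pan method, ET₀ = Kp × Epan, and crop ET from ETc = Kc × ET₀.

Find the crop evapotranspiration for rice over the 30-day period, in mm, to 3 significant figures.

ET₀ = 0.62 × 9.3 = 5.7660 mm/d
ETc = Kc × ET₀ = 1.15 × 5.7660 = 6.6309 mm/d
Over 30 days: 6.6309 × 30 = 198.927 mm

199 mm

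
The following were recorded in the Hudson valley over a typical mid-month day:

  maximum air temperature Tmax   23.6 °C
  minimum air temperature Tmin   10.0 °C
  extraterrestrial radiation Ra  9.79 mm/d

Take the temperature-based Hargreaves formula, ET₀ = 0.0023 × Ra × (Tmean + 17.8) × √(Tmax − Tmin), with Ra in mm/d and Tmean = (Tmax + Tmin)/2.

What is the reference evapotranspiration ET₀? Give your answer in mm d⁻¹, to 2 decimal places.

2.87 mm d⁻¹

Tmean = (23.6 + 10.0)/2 = 16.80 °C
ET₀ = 0.0023 × 9.79 × (16.80 + 17.8) × √13.6 = 0.0023 × 9.79 × 34.60 × 3.6878 = 2.8731 mm/d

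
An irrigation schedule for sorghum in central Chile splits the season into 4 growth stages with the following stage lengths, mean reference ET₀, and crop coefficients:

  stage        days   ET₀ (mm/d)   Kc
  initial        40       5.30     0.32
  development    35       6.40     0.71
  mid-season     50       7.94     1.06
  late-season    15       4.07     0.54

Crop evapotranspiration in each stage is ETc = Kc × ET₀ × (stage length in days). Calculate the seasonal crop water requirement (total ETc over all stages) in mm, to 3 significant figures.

681 mm

initial: 0.32 × 5.30 × 40 = 67.84 mm
development: 0.71 × 6.40 × 35 = 159.04 mm
mid-season: 1.06 × 7.94 × 50 = 420.82 mm
late-season: 0.54 × 4.07 × 15 = 32.97 mm
Seasonal total = 680.67 mm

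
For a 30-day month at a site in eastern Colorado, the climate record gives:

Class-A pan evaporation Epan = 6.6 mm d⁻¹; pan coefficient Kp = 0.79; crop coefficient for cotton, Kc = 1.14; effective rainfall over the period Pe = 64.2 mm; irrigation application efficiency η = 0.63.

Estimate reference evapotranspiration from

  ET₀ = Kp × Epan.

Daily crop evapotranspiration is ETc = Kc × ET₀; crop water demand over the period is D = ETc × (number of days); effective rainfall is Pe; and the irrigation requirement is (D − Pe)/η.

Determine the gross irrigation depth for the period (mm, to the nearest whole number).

181 mm

ET₀ = 0.79 × 6.6 = 5.2140 mm/d
ETc = Kc × ET₀ = 1.14 × 5.2140 = 5.9440 mm/d
Crop demand D = ETc × 30 d = 5.9440 × 30 = 178.320 mm
D − Pe = 178.320 − 64.2 = 114.120 mm
Gross irrigation = 114.120 / 0.63 = 181.143 mm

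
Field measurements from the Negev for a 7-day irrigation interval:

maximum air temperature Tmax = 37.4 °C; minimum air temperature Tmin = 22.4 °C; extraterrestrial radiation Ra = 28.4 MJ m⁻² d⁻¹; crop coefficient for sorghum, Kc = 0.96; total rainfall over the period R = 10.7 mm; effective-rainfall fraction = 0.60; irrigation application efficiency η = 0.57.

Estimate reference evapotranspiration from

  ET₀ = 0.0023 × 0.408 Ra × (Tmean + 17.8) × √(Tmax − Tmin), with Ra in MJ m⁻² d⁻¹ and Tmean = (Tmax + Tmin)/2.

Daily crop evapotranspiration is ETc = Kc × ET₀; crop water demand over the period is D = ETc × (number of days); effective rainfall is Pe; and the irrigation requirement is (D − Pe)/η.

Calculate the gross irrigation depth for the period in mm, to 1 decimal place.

46.8 mm

Tmean = (37.4 + 22.4)/2 = 29.90 °C
0.408 Ra = 0.408 × 28.4 = 11.5872 mm/d equivalent
ET₀ = 0.0023 × 11.5872 × (29.90 + 17.8) × √15.0 = 0.0023 × 11.5872 × 47.70 × 3.8730 = 4.9235 mm/d
ETc = Kc × ET₀ = 0.96 × 4.9235 = 4.7266 mm/d
Crop demand D = ETc × 7 d = 4.7266 × 7 = 33.086 mm
Pe = 0.60 × 10.7 = 6.420 mm
D − Pe = 33.086 − 6.420 = 26.666 mm
Gross irrigation = 26.666 / 0.57 = 46.782 mm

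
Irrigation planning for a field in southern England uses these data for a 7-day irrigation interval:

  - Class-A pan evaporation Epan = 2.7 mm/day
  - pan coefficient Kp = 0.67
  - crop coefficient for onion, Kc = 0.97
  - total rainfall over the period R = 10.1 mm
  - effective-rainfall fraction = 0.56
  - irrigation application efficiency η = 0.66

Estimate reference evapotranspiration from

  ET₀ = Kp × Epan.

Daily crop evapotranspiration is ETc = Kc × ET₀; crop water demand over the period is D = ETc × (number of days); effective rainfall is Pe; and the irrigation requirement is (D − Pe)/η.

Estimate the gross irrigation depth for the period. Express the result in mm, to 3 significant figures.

10.0 mm

ET₀ = 0.67 × 2.7 = 1.8090 mm/d
ETc = Kc × ET₀ = 0.97 × 1.8090 = 1.7547 mm/d
Crop demand D = ETc × 7 d = 1.7547 × 7 = 12.283 mm
Pe = 0.56 × 10.1 = 5.656 mm
D − Pe = 12.283 − 5.656 = 6.627 mm
Gross irrigation = 6.627 / 0.66 = 10.041 mm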